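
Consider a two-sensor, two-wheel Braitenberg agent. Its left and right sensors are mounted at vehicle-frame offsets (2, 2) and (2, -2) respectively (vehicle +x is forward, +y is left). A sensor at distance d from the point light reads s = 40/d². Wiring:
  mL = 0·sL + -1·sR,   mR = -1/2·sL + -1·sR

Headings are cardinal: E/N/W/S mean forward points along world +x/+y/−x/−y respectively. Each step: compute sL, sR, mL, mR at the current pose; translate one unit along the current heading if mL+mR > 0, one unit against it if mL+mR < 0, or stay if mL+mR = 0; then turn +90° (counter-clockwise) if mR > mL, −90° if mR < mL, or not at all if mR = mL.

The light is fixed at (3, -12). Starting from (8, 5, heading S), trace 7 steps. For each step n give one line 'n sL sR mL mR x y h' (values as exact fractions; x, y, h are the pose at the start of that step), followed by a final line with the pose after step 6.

0 20/137 20/117 -20/117 -3910/16029 8 5 S
1 8/53 40/409 -40/409 -3756/21677 8 6 W
2 5/52 5/58 -5/58 -405/3016 9 6 N
3 8/85 40/289 -40/289 -268/1445 9 5 E
4 20/137 20/117 -20/117 -3910/16029 8 5 S
5 8/53 40/409 -40/409 -3756/21677 8 6 W
6 5/52 5/58 -5/58 -405/3016 9 6 N
final 9 5 E

n=0: pose=(8,5,S); sL=20/137, sR=20/117; mL=-20/117, mR=-3910/16029; mL+mR=-6650/16029 → advance -1; mR−mL=-10/137 → turn -1·90°
n=1: pose=(8,6,W); sL=8/53, sR=40/409; mL=-40/409, mR=-3756/21677; mL+mR=-5876/21677 → advance -1; mR−mL=-4/53 → turn -1·90°
n=2: pose=(9,6,N); sL=5/52, sR=5/58; mL=-5/58, mR=-405/3016; mL+mR=-665/3016 → advance -1; mR−mL=-5/104 → turn -1·90°
n=3: pose=(9,5,E); sL=8/85, sR=40/289; mL=-40/289, mR=-268/1445; mL+mR=-468/1445 → advance -1; mR−mL=-4/85 → turn -1·90°
n=4: pose=(8,5,S); sL=20/137, sR=20/117; mL=-20/117, mR=-3910/16029; mL+mR=-6650/16029 → advance -1; mR−mL=-10/137 → turn -1·90°
n=5: pose=(8,6,W); sL=8/53, sR=40/409; mL=-40/409, mR=-3756/21677; mL+mR=-5876/21677 → advance -1; mR−mL=-4/53 → turn -1·90°
n=6: pose=(9,6,N); sL=5/52, sR=5/58; mL=-5/58, mR=-405/3016; mL+mR=-665/3016 → advance -1; mR−mL=-5/104 → turn -1·90°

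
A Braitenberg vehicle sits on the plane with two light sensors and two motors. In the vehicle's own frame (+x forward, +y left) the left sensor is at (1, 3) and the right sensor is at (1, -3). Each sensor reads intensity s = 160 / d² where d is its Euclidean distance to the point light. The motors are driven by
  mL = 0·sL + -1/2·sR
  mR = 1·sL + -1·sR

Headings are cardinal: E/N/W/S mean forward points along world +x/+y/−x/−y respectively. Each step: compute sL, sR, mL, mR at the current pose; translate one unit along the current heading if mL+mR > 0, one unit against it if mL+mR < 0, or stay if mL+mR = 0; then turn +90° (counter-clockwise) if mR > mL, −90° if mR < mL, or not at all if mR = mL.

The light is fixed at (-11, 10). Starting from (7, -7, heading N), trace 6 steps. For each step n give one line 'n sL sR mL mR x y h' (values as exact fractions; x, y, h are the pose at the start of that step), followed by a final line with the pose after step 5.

0 160/481 160/697 -80/697 34560/335257 7 -7 N
1 16/73 80/257 -40/257 -1728/18761 7 -8 W
2 32/169 160/617 -80/617 -7296/104273 8 -8 S
3 40/149 1/5 -1/10 51/745 8 -7 E
4 160/481 160/697 -80/697 34560/335257 7 -7 N
5 16/73 80/257 -40/257 -1728/18761 7 -8 W
final 8 -8 S

n=0: pose=(7,-7,N); sL=160/481, sR=160/697; mL=-80/697, mR=34560/335257; mL+mR=-3920/335257 → advance -1; mR−mL=73040/335257 → turn +1·90°
n=1: pose=(7,-8,W); sL=16/73, sR=80/257; mL=-40/257, mR=-1728/18761; mL+mR=-4648/18761 → advance -1; mR−mL=1192/18761 → turn +1·90°
n=2: pose=(8,-8,S); sL=32/169, sR=160/617; mL=-80/617, mR=-7296/104273; mL+mR=-20816/104273 → advance -1; mR−mL=6224/104273 → turn +1·90°
n=3: pose=(8,-7,E); sL=40/149, sR=1/5; mL=-1/10, mR=51/745; mL+mR=-47/1490 → advance -1; mR−mL=251/1490 → turn +1·90°
n=4: pose=(7,-7,N); sL=160/481, sR=160/697; mL=-80/697, mR=34560/335257; mL+mR=-3920/335257 → advance -1; mR−mL=73040/335257 → turn +1·90°
n=5: pose=(7,-8,W); sL=16/73, sR=80/257; mL=-40/257, mR=-1728/18761; mL+mR=-4648/18761 → advance -1; mR−mL=1192/18761 → turn +1·90°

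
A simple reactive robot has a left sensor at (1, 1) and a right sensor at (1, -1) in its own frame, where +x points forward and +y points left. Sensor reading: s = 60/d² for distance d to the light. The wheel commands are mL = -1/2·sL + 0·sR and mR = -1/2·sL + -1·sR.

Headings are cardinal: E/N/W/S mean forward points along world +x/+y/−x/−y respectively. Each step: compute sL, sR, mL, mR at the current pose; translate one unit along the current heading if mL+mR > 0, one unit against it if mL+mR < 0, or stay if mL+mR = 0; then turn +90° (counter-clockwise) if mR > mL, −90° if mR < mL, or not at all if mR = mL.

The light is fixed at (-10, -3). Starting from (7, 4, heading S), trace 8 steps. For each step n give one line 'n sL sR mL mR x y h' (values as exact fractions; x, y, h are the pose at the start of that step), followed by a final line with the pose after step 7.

n=0: pose=(7,4,S); sL=1/6, sR=15/73; mL=-1/12, mR=-253/876; mL+mR=-163/438 → advance -1; mR−mL=-15/73 → turn -1·90°
n=1: pose=(7,5,W); sL=12/61, sR=60/337; mL=-6/61, mR=-5682/20557; mL+mR=-7704/20557 → advance -1; mR−mL=-60/337 → turn -1·90°
n=2: pose=(8,5,N); sL=6/37, sR=30/221; mL=-3/37, mR=-1773/8177; mL+mR=-2436/8177 → advance -1; mR−mL=-30/221 → turn -1·90°
n=3: pose=(8,4,E); sL=12/85, sR=60/397; mL=-6/85, mR=-7482/33745; mL+mR=-9864/33745 → advance -1; mR−mL=-60/397 → turn -1·90°
n=4: pose=(7,4,S); sL=1/6, sR=15/73; mL=-1/12, mR=-253/876; mL+mR=-163/438 → advance -1; mR−mL=-15/73 → turn -1·90°
n=5: pose=(7,5,W); sL=12/61, sR=60/337; mL=-6/61, mR=-5682/20557; mL+mR=-7704/20557 → advance -1; mR−mL=-60/337 → turn -1·90°
n=6: pose=(8,5,N); sL=6/37, sR=30/221; mL=-3/37, mR=-1773/8177; mL+mR=-2436/8177 → advance -1; mR−mL=-30/221 → turn -1·90°
n=7: pose=(8,4,E); sL=12/85, sR=60/397; mL=-6/85, mR=-7482/33745; mL+mR=-9864/33745 → advance -1; mR−mL=-60/397 → turn -1·90°

0 1/6 15/73 -1/12 -253/876 7 4 S
1 12/61 60/337 -6/61 -5682/20557 7 5 W
2 6/37 30/221 -3/37 -1773/8177 8 5 N
3 12/85 60/397 -6/85 -7482/33745 8 4 E
4 1/6 15/73 -1/12 -253/876 7 4 S
5 12/61 60/337 -6/61 -5682/20557 7 5 W
6 6/37 30/221 -3/37 -1773/8177 8 5 N
7 12/85 60/397 -6/85 -7482/33745 8 4 E
final 7 4 S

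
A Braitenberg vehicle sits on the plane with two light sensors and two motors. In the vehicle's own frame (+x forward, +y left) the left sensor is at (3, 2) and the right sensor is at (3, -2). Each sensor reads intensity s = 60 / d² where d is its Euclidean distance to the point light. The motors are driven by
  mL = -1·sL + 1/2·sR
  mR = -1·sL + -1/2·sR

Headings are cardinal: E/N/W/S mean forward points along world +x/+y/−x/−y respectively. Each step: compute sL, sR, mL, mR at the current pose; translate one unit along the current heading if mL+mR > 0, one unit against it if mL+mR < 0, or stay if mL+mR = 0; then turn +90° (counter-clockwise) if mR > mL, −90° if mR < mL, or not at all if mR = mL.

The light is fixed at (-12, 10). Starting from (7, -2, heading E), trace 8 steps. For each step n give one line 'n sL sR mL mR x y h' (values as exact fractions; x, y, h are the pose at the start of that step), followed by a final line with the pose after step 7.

0 15/146 3/34 -291/4964 -729/4964 7 -2 E
1 12/125 60/481 -2022/60125 -9522/60125 6 -2 S
2 30/197 10/51 -545/10047 -2515/10047 6 -1 W
3 60/353 12/101 -3942/35653 -8178/35653 7 -1 N
4 15/146 3/34 -291/4964 -729/4964 7 -2 E
5 12/125 60/481 -2022/60125 -9522/60125 6 -2 S
6 30/197 10/51 -545/10047 -2515/10047 6 -1 W
7 60/353 12/101 -3942/35653 -8178/35653 7 -1 N
final 7 -2 E

n=0: pose=(7,-2,E); sL=15/146, sR=3/34; mL=-291/4964, mR=-729/4964; mL+mR=-15/73 → advance -1; mR−mL=-3/34 → turn -1·90°
n=1: pose=(6,-2,S); sL=12/125, sR=60/481; mL=-2022/60125, mR=-9522/60125; mL+mR=-24/125 → advance -1; mR−mL=-60/481 → turn -1·90°
n=2: pose=(6,-1,W); sL=30/197, sR=10/51; mL=-545/10047, mR=-2515/10047; mL+mR=-60/197 → advance -1; mR−mL=-10/51 → turn -1·90°
n=3: pose=(7,-1,N); sL=60/353, sR=12/101; mL=-3942/35653, mR=-8178/35653; mL+mR=-120/353 → advance -1; mR−mL=-12/101 → turn -1·90°
n=4: pose=(7,-2,E); sL=15/146, sR=3/34; mL=-291/4964, mR=-729/4964; mL+mR=-15/73 → advance -1; mR−mL=-3/34 → turn -1·90°
n=5: pose=(6,-2,S); sL=12/125, sR=60/481; mL=-2022/60125, mR=-9522/60125; mL+mR=-24/125 → advance -1; mR−mL=-60/481 → turn -1·90°
n=6: pose=(6,-1,W); sL=30/197, sR=10/51; mL=-545/10047, mR=-2515/10047; mL+mR=-60/197 → advance -1; mR−mL=-10/51 → turn -1·90°
n=7: pose=(7,-1,N); sL=60/353, sR=12/101; mL=-3942/35653, mR=-8178/35653; mL+mR=-120/353 → advance -1; mR−mL=-12/101 → turn -1·90°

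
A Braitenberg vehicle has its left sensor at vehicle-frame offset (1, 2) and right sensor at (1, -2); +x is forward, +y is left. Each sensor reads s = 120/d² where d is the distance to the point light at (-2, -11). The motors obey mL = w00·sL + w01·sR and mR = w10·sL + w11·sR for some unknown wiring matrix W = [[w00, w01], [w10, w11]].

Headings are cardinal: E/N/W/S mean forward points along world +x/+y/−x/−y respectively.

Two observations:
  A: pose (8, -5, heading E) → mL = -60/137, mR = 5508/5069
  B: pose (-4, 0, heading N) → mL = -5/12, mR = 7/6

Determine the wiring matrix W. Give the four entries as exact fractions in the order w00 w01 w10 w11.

0 -1/2 1 1/2

obs A: pose=(8,-5,E) → sL=24/37, sR=120/137, mL=-60/137, mR=5508/5069
obs B: pose=(-4,0,N) → sL=3/4, sR=5/6, mL=-5/12, mR=7/6
sensor matrix S = [[24/37, 120/137], [3/4, 5/6]]; det S = -590/5069
solve [mL_A; mL_B] = S·[w00; w01] and [mR_A; mR_B] = S·[w10; w11]:
  w00 = 0, w01 = -1/2, w10 = 1, w11 = 1/2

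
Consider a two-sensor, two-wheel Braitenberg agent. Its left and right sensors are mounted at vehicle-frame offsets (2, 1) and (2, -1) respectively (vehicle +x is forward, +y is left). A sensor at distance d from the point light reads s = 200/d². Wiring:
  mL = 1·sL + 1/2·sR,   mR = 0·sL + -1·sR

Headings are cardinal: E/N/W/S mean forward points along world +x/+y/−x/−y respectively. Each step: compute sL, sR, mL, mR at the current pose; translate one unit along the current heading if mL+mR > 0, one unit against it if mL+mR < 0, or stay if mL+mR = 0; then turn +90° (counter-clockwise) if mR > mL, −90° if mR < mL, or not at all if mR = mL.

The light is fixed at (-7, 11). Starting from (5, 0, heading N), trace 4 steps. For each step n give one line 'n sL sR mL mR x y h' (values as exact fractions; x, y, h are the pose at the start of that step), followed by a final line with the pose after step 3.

n=0: pose=(5,0,N); sL=100/101, sR=4/5; mL=702/505, mR=-4/5; mL+mR=298/505 → advance +1; mR−mL=-1106/505 → turn -1·90°
n=1: pose=(5,1,E); sL=200/277, sR=200/317; mL=91100/87809, mR=-200/317; mL+mR=35700/87809 → advance +1; mR−mL=-146500/87809 → turn -1·90°
n=2: pose=(6,1,S); sL=10/17, sR=25/36; mL=1145/1224, mR=-25/36; mL+mR=295/1224 → advance +1; mR−mL=-665/408 → turn -1·90°
n=3: pose=(6,0,W); sL=40/53, sR=200/221; mL=14140/11713, mR=-200/221; mL+mR=3540/11713 → advance +1; mR−mL=-24740/11713 → turn -1·90°

0 100/101 4/5 702/505 -4/5 5 0 N
1 200/277 200/317 91100/87809 -200/317 5 1 E
2 10/17 25/36 1145/1224 -25/36 6 1 S
3 40/53 200/221 14140/11713 -200/221 6 0 W
final 5 0 N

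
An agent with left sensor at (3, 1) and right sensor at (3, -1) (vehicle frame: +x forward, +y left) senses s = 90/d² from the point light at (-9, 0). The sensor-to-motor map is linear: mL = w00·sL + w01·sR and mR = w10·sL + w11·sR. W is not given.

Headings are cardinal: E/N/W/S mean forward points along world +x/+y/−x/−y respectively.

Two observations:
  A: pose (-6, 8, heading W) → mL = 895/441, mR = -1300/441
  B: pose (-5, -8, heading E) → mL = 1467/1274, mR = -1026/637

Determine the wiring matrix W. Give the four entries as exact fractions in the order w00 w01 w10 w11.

1/2 1 -1 -1

obs A: pose=(-6,8,W) → sL=90/49, sR=10/9, mL=895/441, mR=-1300/441
obs B: pose=(-5,-8,E) → sL=45/49, sR=9/13, mL=1467/1274, mR=-1026/637
sensor matrix S = [[90/49, 10/9], [45/49, 9/13]]; det S = 160/637
solve [mL_A; mL_B] = S·[w00; w01] and [mR_A; mR_B] = S·[w10; w11]:
  w00 = 1/2, w01 = 1, w10 = -1, w11 = -1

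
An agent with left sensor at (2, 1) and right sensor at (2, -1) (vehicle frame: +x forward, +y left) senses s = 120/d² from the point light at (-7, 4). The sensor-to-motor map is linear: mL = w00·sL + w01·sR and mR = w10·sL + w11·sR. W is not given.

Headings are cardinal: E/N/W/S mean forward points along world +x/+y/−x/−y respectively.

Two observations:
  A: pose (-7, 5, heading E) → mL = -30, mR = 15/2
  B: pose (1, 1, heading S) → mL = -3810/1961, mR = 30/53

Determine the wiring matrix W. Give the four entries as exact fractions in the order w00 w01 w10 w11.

-1 -1/2 1/2 0

obs A: pose=(-7,5,E) → sL=15, sR=30, mL=-30, mR=15/2
obs B: pose=(1,1,S) → sL=60/53, sR=60/37, mL=-3810/1961, mR=30/53
sensor matrix S = [[15, 30], [60/53, 60/37]]; det S = -18900/1961
solve [mL_A; mL_B] = S·[w00; w01] and [mR_A; mR_B] = S·[w10; w11]:
  w00 = -1, w01 = -1/2, w10 = 1/2, w11 = 0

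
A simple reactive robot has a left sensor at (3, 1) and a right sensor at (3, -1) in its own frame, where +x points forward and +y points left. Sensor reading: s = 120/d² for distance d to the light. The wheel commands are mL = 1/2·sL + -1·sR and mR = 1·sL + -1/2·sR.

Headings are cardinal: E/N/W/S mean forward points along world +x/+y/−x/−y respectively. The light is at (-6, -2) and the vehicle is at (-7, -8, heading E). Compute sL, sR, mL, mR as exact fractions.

120/29 120/53 -300/1537 4620/1537

left sensor world pos  = (-4, -7); dL² = 29
right sensor world pos = (-4, -9); dR² = 53
sL = 120/29 = 120/29
sR = 120/53 = 120/53
mL = 1/2·sL + -1·sR = -300/1537
mR = 1·sL + -1/2·sR = 4620/1537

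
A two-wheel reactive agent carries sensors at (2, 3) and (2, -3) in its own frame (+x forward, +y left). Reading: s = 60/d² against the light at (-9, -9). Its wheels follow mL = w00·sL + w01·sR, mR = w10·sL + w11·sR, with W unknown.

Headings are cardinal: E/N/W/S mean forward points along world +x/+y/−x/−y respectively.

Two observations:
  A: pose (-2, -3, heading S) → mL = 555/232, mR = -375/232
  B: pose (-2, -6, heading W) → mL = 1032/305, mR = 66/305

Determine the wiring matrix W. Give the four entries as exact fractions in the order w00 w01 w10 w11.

1 1 1/2 -1

obs A: pose=(-2,-3,S) → sL=15/29, sR=15/8, mL=555/232, mR=-375/232
obs B: pose=(-2,-6,W) → sL=12/5, sR=60/61, mL=1032/305, mR=66/305
sensor matrix S = [[15/29, 15/8], [12/5, 60/61]]; det S = -14121/3538
solve [mL_A; mL_B] = S·[w00; w01] and [mR_A; mR_B] = S·[w10; w11]:
  w00 = 1, w01 = 1, w10 = 1/2, w11 = -1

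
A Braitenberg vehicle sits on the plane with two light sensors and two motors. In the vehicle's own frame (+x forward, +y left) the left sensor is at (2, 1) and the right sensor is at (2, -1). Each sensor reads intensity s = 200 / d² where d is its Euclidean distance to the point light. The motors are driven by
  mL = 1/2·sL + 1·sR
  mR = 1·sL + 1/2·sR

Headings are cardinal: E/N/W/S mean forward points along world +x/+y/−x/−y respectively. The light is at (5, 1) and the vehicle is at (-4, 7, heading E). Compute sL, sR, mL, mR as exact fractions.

100/49 100/37 6750/1813 6150/1813

left sensor world pos  = (-2, 8); dL² = 98
right sensor world pos = (-2, 6); dR² = 74
sL = 200/98 = 100/49
sR = 200/74 = 100/37
mL = 1/2·sL + 1·sR = 6750/1813
mR = 1·sL + 1/2·sR = 6150/1813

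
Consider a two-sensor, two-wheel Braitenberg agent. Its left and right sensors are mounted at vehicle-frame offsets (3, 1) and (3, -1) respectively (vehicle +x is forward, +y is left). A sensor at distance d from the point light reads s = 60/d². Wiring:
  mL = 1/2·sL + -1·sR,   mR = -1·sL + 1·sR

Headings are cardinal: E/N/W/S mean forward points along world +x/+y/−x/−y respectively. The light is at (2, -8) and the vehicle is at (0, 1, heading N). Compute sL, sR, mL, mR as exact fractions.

20/51 12/29 -322/1479 32/1479

left sensor world pos  = (-1, 4); dL² = 153
right sensor world pos = (1, 4); dR² = 145
sL = 60/153 = 20/51
sR = 60/145 = 12/29
mL = 1/2·sL + -1·sR = -322/1479
mR = -1·sL + 1·sR = 32/1479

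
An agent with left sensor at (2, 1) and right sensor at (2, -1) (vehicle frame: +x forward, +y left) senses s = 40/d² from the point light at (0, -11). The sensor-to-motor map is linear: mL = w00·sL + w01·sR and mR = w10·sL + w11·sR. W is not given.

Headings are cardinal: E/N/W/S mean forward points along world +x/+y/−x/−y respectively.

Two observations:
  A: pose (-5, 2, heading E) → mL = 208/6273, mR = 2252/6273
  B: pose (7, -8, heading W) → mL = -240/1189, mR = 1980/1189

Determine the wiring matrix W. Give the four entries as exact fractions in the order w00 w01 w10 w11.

-1/2 1/2 1/2 1

obs A: pose=(-5,2,E) → sL=8/41, sR=40/153, mL=208/6273, mR=2252/6273
obs B: pose=(7,-8,W) → sL=40/29, sR=40/41, mL=-240/1189, mR=1980/1189
sensor matrix S = [[8/41, 40/153], [40/29, 40/41]]; det S = -1269760/7458597
solve [mL_A; mL_B] = S·[w00; w01] and [mR_A; mR_B] = S·[w10; w11]:
  w00 = -1/2, w01 = 1/2, w10 = 1/2, w11 = 1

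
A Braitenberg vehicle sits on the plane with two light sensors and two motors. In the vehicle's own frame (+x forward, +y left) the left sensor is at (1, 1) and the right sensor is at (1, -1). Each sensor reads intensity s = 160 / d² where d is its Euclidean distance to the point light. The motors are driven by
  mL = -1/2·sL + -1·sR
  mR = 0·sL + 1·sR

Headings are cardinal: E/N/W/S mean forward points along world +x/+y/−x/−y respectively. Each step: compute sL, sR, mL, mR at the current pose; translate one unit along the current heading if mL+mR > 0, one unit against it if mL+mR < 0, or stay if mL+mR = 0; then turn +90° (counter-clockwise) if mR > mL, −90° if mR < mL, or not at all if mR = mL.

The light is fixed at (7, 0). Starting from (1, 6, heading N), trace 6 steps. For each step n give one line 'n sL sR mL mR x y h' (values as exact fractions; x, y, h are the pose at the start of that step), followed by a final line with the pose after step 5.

n=0: pose=(1,6,N); sL=80/49, sR=80/37; mL=-5400/1813, mR=80/37; mL+mR=-40/49 → advance -1; mR−mL=9320/1813 → turn +1·90°
n=1: pose=(1,5,W); sL=32/13, sR=32/17; mL=-688/221, mR=32/17; mL+mR=-16/13 → advance -1; mR−mL=1104/221 → turn +1·90°
n=2: pose=(2,5,S); sL=5, sR=40/13; mL=-145/26, mR=40/13; mL+mR=-5/2 → advance -1; mR−mL=225/26 → turn +1·90°
n=3: pose=(2,6,E); sL=32/13, sR=160/41; mL=-2736/533, mR=160/41; mL+mR=-16/13 → advance -1; mR−mL=4816/533 → turn +1·90°
n=4: pose=(1,6,N); sL=80/49, sR=80/37; mL=-5400/1813, mR=80/37; mL+mR=-40/49 → advance -1; mR−mL=9320/1813 → turn +1·90°
n=5: pose=(1,5,W); sL=32/13, sR=32/17; mL=-688/221, mR=32/17; mL+mR=-16/13 → advance -1; mR−mL=1104/221 → turn +1·90°

0 80/49 80/37 -5400/1813 80/37 1 6 N
1 32/13 32/17 -688/221 32/17 1 5 W
2 5 40/13 -145/26 40/13 2 5 S
3 32/13 160/41 -2736/533 160/41 2 6 E
4 80/49 80/37 -5400/1813 80/37 1 6 N
5 32/13 32/17 -688/221 32/17 1 5 W
final 2 5 S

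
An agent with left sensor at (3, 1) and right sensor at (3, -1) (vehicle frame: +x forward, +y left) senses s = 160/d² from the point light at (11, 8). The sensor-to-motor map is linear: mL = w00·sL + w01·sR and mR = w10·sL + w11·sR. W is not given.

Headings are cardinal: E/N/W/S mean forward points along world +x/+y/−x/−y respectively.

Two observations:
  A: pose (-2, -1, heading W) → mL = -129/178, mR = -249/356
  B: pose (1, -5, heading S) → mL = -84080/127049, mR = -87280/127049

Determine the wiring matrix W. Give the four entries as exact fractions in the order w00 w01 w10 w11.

obs A: pose=(-2,-1,W) → sL=40/89, sR=1/2, mL=-129/178, mR=-249/356
obs B: pose=(1,-5,S) → sL=160/337, sR=160/377, mL=-84080/127049, mR=-87280/127049
sensor matrix S = [[40/89, 1/2], [160/337, 160/377]]; det S = -527440/11307361
solve [mL_A; mL_B] = S·[w00; w01] and [mR_A; mR_B] = S·[w10; w11]:
  w00 = -1/2, w01 = -1, w10 = -1, w11 = -1/2

-1/2 -1 -1 -1/2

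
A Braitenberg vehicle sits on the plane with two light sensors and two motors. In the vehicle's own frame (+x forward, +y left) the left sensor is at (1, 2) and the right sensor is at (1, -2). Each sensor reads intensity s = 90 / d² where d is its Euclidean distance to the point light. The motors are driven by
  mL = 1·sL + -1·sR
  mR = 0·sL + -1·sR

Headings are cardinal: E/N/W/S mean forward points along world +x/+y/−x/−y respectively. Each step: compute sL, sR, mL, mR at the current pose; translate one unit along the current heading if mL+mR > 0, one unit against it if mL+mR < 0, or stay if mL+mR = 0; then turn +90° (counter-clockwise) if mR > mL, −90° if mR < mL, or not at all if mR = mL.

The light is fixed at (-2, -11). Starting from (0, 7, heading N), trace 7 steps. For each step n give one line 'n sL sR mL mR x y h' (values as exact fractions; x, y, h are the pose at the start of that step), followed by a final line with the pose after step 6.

n=0: pose=(0,7,N); sL=90/361, sR=90/377; mL=1440/136097, mR=-90/377; mL+mR=-31050/136097 → advance -1; mR−mL=-90/361 → turn -1·90°
n=1: pose=(0,6,E); sL=9/37, sR=5/13; mL=-68/481, mR=-5/13; mL+mR=-253/481 → advance -1; mR−mL=-9/37 → turn -1·90°
n=2: pose=(-1,6,S); sL=18/53, sR=90/257; mL=-144/13621, mR=-90/257; mL+mR=-4914/13621 → advance -1; mR−mL=-18/53 → turn -1·90°
n=3: pose=(-1,7,W); sL=45/128, sR=9/40; mL=81/640, mR=-9/40; mL+mR=-63/640 → advance -1; mR−mL=-45/128 → turn -1·90°
n=4: pose=(0,7,N); sL=90/361, sR=90/377; mL=1440/136097, mR=-90/377; mL+mR=-31050/136097 → advance -1; mR−mL=-90/361 → turn -1·90°
n=5: pose=(0,6,E); sL=9/37, sR=5/13; mL=-68/481, mR=-5/13; mL+mR=-253/481 → advance -1; mR−mL=-9/37 → turn -1·90°
n=6: pose=(-1,6,S); sL=18/53, sR=90/257; mL=-144/13621, mR=-90/257; mL+mR=-4914/13621 → advance -1; mR−mL=-18/53 → turn -1·90°

0 90/361 90/377 1440/136097 -90/377 0 7 N
1 9/37 5/13 -68/481 -5/13 0 6 E
2 18/53 90/257 -144/13621 -90/257 -1 6 S
3 45/128 9/40 81/640 -9/40 -1 7 W
4 90/361 90/377 1440/136097 -90/377 0 7 N
5 9/37 5/13 -68/481 -5/13 0 6 E
6 18/53 90/257 -144/13621 -90/257 -1 6 S
final -1 7 W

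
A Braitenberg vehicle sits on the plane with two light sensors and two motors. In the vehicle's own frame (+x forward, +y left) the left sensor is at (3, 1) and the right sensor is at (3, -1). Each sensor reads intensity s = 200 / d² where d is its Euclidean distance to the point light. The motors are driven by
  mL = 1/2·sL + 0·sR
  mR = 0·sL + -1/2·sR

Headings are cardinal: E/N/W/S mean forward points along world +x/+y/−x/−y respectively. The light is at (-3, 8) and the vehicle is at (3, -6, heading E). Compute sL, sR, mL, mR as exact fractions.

4/5 100/153 2/5 -50/153

left sensor world pos  = (6, -5); dL² = 250
right sensor world pos = (6, -7); dR² = 306
sL = 200/250 = 4/5
sR = 200/306 = 100/153
mL = 1/2·sL + 0·sR = 2/5
mR = 0·sL + -1/2·sR = -50/153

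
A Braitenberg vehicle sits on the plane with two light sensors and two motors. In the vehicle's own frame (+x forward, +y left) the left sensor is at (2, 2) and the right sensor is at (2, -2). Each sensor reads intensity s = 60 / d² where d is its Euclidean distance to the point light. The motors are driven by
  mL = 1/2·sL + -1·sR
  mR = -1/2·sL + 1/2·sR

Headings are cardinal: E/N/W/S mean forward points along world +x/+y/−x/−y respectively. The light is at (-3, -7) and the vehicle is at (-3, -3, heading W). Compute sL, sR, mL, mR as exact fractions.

15/2 3/2 9/4 -3

left sensor world pos  = (-5, -5); dL² = 8
right sensor world pos = (-5, -1); dR² = 40
sL = 60/8 = 15/2
sR = 60/40 = 3/2
mL = 1/2·sL + -1·sR = 9/4
mR = -1/2·sL + 1/2·sR = -3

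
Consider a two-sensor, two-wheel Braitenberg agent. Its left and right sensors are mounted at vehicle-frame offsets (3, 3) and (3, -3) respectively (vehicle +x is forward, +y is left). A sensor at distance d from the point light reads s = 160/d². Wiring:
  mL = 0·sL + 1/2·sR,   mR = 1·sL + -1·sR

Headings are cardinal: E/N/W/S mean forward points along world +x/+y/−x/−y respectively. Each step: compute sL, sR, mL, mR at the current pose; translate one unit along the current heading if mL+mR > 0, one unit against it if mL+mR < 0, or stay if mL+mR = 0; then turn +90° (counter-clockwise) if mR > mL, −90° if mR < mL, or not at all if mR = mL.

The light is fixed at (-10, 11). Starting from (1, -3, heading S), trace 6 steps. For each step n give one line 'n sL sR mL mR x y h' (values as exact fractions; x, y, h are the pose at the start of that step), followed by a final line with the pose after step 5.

0 32/97 160/353 80/353 -4224/34241 1 -3 S
1 40/97 10/13 5/13 -450/1261 1 -4 W
2 160/193 160/313 80/313 19200/60409 0 -4 N
3 80/169 16/17 8/17 -1344/2873 0 -3 W
4 160/157 32/53 16/53 3456/8321 -1 -3 N
5 40/73 20/17 10/17 -780/1241 -1 -2 W
final 0 -2 N

n=0: pose=(1,-3,S); sL=32/97, sR=160/353; mL=80/353, mR=-4224/34241; mL+mR=3536/34241 → advance +1; mR−mL=-11984/34241 → turn -1·90°
n=1: pose=(1,-4,W); sL=40/97, sR=10/13; mL=5/13, mR=-450/1261; mL+mR=35/1261 → advance +1; mR−mL=-935/1261 → turn -1·90°
n=2: pose=(0,-4,N); sL=160/193, sR=160/313; mL=80/313, mR=19200/60409; mL+mR=34640/60409 → advance +1; mR−mL=3760/60409 → turn +1·90°
n=3: pose=(0,-3,W); sL=80/169, sR=16/17; mL=8/17, mR=-1344/2873; mL+mR=8/2873 → advance +1; mR−mL=-2696/2873 → turn -1·90°
n=4: pose=(-1,-3,N); sL=160/157, sR=32/53; mL=16/53, mR=3456/8321; mL+mR=5968/8321 → advance +1; mR−mL=944/8321 → turn +1·90°
n=5: pose=(-1,-2,W); sL=40/73, sR=20/17; mL=10/17, mR=-780/1241; mL+mR=-50/1241 → advance -1; mR−mL=-1510/1241 → turn -1·90°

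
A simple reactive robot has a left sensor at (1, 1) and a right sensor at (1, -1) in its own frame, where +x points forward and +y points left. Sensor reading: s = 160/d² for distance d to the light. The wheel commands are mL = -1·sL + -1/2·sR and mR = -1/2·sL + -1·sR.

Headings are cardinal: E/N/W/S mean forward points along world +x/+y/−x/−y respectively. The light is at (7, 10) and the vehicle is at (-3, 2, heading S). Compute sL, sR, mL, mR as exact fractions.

80/81 80/101 -11320/8181 -10520/8181

left sensor world pos  = (-2, 1); dL² = 162
right sensor world pos = (-4, 1); dR² = 202
sL = 160/162 = 80/81
sR = 160/202 = 80/101
mL = -1·sL + -1/2·sR = -11320/8181
mR = -1/2·sL + -1·sR = -10520/8181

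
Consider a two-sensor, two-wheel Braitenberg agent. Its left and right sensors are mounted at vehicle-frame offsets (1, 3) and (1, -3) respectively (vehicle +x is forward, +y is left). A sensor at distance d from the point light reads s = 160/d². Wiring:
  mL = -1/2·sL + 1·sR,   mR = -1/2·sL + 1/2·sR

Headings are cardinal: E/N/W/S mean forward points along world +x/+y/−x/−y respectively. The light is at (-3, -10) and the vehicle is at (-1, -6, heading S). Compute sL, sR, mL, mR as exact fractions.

80/17 16 232/17 96/17

left sensor world pos  = (2, -7); dL² = 34
right sensor world pos = (-4, -7); dR² = 10
sL = 160/34 = 80/17
sR = 160/10 = 16
mL = -1/2·sL + 1·sR = 232/17
mR = -1/2·sL + 1/2·sR = 96/17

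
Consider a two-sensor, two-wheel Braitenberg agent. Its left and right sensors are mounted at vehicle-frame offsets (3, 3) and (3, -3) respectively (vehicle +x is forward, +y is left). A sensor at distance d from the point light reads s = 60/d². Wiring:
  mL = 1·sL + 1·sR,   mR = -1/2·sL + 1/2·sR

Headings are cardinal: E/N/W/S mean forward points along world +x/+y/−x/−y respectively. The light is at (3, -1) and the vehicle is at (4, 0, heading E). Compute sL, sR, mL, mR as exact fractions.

15/8 3 39/8 9/16

left sensor world pos  = (7, 3); dL² = 32
right sensor world pos = (7, -3); dR² = 20
sL = 60/32 = 15/8
sR = 60/20 = 3
mL = 1·sL + 1·sR = 39/8
mR = -1/2·sL + 1/2·sR = 9/16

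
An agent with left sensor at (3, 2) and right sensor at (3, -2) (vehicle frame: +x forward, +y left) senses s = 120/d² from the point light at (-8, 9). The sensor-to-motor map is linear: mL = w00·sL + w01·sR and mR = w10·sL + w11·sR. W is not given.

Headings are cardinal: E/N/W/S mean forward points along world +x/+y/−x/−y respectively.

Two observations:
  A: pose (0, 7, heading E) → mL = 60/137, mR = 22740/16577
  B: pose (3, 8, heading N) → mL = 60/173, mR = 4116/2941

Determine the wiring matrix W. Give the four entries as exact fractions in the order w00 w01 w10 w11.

obs A: pose=(0,7,E) → sL=120/121, sR=120/137, mL=60/137, mR=22740/16577
obs B: pose=(3,8,N) → sL=24/17, sR=120/173, mL=60/173, mR=4116/2941
sensor matrix S = [[120/121, 120/137], [24/17, 120/173]]; det S = -26749440/48752957
solve [mL_A; mL_B] = S·[w00; w01] and [mR_A; mR_B] = S·[w10; w11]:
  w00 = 0, w01 = 1/2, w10 = 1/2, w11 = 1

0 1/2 1/2 1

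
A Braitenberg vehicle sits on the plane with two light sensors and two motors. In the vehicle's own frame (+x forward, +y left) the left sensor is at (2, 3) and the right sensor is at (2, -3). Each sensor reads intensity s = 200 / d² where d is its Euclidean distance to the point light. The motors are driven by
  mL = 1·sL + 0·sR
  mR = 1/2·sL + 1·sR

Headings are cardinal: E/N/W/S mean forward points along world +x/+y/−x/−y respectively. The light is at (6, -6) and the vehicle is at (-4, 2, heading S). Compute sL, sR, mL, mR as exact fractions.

left sensor world pos  = (-1, 0); dL² = 85
right sensor world pos = (-7, 0); dR² = 205
sL = 200/85 = 40/17
sR = 200/205 = 40/41
mL = 1·sL + 0·sR = 40/17
mR = 1/2·sL + 1·sR = 1500/697

40/17 40/41 40/17 1500/697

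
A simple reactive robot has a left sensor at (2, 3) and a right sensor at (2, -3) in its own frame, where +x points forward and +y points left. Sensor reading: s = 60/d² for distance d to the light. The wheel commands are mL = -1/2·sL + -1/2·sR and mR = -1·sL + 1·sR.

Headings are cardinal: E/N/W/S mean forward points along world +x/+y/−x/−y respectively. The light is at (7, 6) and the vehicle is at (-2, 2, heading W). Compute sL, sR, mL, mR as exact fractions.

6/17 30/61 -438/1037 144/1037

left sensor world pos  = (-4, -1); dL² = 170
right sensor world pos = (-4, 5); dR² = 122
sL = 60/170 = 6/17
sR = 60/122 = 30/61
mL = -1/2·sL + -1/2·sR = -438/1037
mR = -1·sL + 1·sR = 144/1037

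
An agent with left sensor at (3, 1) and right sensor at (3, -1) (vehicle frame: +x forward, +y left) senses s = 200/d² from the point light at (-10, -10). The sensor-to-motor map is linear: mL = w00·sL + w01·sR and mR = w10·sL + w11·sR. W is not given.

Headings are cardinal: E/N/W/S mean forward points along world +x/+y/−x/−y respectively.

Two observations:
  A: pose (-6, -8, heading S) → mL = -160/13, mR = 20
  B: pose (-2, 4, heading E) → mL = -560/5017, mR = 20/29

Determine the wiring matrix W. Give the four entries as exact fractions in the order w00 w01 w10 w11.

obs A: pose=(-6,-8,S) → sL=100/13, sR=20, mL=-160/13, mR=20
obs B: pose=(-2,4,E) → sL=100/173, sR=20/29, mL=-560/5017, mR=20/29
sensor matrix S = [[100/13, 20], [100/173, 20/29]]; det S = -408000/65221
solve [mL_A; mL_B] = S·[w00; w01] and [mR_A; mR_B] = S·[w10; w11]:
  w00 = 1, w01 = -1, w10 = 0, w11 = 1

1 -1 0 1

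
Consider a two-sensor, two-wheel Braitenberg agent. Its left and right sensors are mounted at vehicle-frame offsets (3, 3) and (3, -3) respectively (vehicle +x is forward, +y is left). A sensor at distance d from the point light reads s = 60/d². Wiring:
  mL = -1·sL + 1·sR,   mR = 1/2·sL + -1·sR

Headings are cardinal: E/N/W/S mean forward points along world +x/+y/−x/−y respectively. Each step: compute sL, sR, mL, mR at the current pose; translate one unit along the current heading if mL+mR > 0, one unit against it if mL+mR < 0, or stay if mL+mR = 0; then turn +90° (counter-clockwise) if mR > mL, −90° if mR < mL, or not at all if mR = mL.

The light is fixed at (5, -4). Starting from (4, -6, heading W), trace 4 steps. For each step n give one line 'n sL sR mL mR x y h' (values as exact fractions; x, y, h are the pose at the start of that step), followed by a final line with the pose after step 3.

n=0: pose=(4,-6,W); sL=60/41, sR=60/17; mL=1440/697, mR=-1950/697; mL+mR=-30/41 → advance -1; mR−mL=-3390/697 → turn -1·90°
n=1: pose=(5,-6,N); sL=6, sR=6; mL=0, mR=-3; mL+mR=-3 → advance -1; mR−mL=-3 → turn -1·90°
n=2: pose=(5,-7,E); sL=20/3, sR=4/3; mL=-16/3, mR=2; mL+mR=-10/3 → advance -1; mR−mL=22/3 → turn +1·90°
n=3: pose=(4,-7,N); sL=15/4, sR=15; mL=45/4, mR=-105/8; mL+mR=-15/8 → advance -1; mR−mL=-195/8 → turn -1·90°

0 60/41 60/17 1440/697 -1950/697 4 -6 W
1 6 6 0 -3 5 -6 N
2 20/3 4/3 -16/3 2 5 -7 E
3 15/4 15 45/4 -105/8 4 -7 N
final 4 -8 E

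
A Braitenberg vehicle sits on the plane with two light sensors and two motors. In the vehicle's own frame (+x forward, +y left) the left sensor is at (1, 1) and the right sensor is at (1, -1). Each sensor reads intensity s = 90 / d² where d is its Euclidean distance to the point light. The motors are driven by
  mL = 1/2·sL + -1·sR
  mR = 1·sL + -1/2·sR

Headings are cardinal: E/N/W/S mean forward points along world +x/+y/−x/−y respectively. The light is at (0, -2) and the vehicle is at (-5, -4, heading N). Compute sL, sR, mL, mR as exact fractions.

left sensor world pos  = (-6, -3); dL² = 37
right sensor world pos = (-4, -3); dR² = 17
sL = 90/37 = 90/37
sR = 90/17 = 90/17
mL = 1/2·sL + -1·sR = -2565/629
mR = 1·sL + -1/2·sR = -135/629

90/37 90/17 -2565/629 -135/629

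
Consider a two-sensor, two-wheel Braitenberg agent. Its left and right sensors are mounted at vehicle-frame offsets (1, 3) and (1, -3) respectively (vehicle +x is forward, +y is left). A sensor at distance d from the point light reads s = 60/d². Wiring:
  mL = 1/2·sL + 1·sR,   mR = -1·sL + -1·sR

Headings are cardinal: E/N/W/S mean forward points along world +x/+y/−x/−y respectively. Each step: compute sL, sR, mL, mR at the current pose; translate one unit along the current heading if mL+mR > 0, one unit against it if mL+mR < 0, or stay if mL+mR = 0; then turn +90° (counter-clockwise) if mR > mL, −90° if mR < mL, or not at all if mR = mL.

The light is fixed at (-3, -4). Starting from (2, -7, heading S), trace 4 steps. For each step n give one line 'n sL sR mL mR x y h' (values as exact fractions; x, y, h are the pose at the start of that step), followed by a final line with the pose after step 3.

0 3/4 3 27/8 -15/4 2 -7 S
1 60/41 60/17 2970/697 -3480/697 2 -6 W
2 6 30/41 153/41 -276/41 3 -6 N
3 60/49 12/17 1098/833 -1608/833 3 -7 E
final 2 -7 S

n=0: pose=(2,-7,S); sL=3/4, sR=3; mL=27/8, mR=-15/4; mL+mR=-3/8 → advance -1; mR−mL=-57/8 → turn -1·90°
n=1: pose=(2,-6,W); sL=60/41, sR=60/17; mL=2970/697, mR=-3480/697; mL+mR=-30/41 → advance -1; mR−mL=-6450/697 → turn -1·90°
n=2: pose=(3,-6,N); sL=6, sR=30/41; mL=153/41, mR=-276/41; mL+mR=-3 → advance -1; mR−mL=-429/41 → turn -1·90°
n=3: pose=(3,-7,E); sL=60/49, sR=12/17; mL=1098/833, mR=-1608/833; mL+mR=-30/49 → advance -1; mR−mL=-2706/833 → turn -1·90°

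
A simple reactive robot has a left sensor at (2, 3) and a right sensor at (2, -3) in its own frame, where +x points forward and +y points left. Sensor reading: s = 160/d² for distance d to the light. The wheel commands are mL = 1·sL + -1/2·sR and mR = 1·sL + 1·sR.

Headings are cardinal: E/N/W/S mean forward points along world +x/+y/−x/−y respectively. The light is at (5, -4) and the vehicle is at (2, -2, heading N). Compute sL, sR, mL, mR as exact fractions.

left sensor world pos  = (-1, 0); dL² = 52
right sensor world pos = (5, 0); dR² = 16
sL = 160/52 = 40/13
sR = 160/16 = 10
mL = 1·sL + -1/2·sR = -25/13
mR = 1·sL + 1·sR = 170/13

40/13 10 -25/13 170/13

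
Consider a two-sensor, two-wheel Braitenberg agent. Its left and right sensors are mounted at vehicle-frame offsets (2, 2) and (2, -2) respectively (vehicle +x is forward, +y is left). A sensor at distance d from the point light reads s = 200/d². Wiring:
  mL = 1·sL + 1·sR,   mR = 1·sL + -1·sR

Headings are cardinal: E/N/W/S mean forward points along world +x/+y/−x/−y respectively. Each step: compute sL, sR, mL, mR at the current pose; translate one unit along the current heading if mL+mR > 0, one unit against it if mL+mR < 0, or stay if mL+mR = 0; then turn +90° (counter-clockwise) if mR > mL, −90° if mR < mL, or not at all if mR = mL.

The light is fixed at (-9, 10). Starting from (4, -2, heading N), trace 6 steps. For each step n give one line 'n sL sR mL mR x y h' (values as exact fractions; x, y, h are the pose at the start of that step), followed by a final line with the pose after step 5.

n=0: pose=(4,-2,N); sL=200/221, sR=8/13; mL=336/221, mR=64/221; mL+mR=400/221 → advance +1; mR−mL=-16/13 → turn -1·90°
n=1: pose=(4,-1,E); sL=100/153, sR=100/197; mL=35000/30141, mR=4400/30141; mL+mR=200/153 → advance +1; mR−mL=-200/197 → turn -1·90°
n=2: pose=(5,-1,S); sL=8/17, sR=200/313; mL=5904/5321, mR=-896/5321; mL+mR=16/17 → advance +1; mR−mL=-400/313 → turn -1·90°
n=3: pose=(5,-2,W); sL=10/17, sR=50/61; mL=1460/1037, mR=-240/1037; mL+mR=20/17 → advance +1; mR−mL=-100/61 → turn -1·90°
n=4: pose=(4,-2,N); sL=200/221, sR=8/13; mL=336/221, mR=64/221; mL+mR=400/221 → advance +1; mR−mL=-16/13 → turn -1·90°
n=5: pose=(4,-1,E); sL=100/153, sR=100/197; mL=35000/30141, mR=4400/30141; mL+mR=200/153 → advance +1; mR−mL=-200/197 → turn -1·90°

0 200/221 8/13 336/221 64/221 4 -2 N
1 100/153 100/197 35000/30141 4400/30141 4 -1 E
2 8/17 200/313 5904/5321 -896/5321 5 -1 S
3 10/17 50/61 1460/1037 -240/1037 5 -2 W
4 200/221 8/13 336/221 64/221 4 -2 N
5 100/153 100/197 35000/30141 4400/30141 4 -1 E
final 5 -1 S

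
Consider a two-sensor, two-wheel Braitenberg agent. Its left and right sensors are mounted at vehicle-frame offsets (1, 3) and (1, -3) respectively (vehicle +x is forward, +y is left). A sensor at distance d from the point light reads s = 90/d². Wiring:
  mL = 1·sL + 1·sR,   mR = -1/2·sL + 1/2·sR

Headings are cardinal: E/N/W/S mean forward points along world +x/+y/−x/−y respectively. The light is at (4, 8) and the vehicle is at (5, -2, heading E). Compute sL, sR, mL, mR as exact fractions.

90/53 90/173 20340/9169 -5400/9169

left sensor world pos  = (6, 1); dL² = 53
right sensor world pos = (6, -5); dR² = 173
sL = 90/53 = 90/53
sR = 90/173 = 90/173
mL = 1·sL + 1·sR = 20340/9169
mR = -1/2·sL + 1/2·sR = -5400/9169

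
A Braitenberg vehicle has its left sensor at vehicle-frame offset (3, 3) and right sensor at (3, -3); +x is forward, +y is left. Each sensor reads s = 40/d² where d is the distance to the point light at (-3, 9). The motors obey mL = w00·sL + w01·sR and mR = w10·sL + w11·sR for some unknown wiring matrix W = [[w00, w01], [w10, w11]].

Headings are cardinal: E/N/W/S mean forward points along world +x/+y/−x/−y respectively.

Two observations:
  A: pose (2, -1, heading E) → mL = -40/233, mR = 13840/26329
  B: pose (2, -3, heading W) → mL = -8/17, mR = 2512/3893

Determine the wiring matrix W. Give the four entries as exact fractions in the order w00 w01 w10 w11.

0 -1 1 1

obs A: pose=(2,-1,E) → sL=40/113, sR=40/233, mL=-40/233, mR=13840/26329
obs B: pose=(2,-3,W) → sL=40/229, sR=8/17, mL=-8/17, mR=2512/3893
sensor matrix S = [[40/113, 40/233], [40/229, 8/17]]; det S = 14000640/102498797
solve [mL_A; mL_B] = S·[w00; w01] and [mR_A; mR_B] = S·[w10; w11]:
  w00 = 0, w01 = -1, w10 = 1, w11 = 1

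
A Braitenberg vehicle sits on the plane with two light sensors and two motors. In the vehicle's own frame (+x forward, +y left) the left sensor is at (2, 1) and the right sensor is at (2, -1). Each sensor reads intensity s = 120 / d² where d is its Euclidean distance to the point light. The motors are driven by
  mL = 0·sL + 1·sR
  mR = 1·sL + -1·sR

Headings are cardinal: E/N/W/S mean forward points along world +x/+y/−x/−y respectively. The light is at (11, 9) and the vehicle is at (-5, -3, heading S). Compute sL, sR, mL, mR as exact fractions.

120/421 24/97 24/97 1536/40837

left sensor world pos  = (-4, -5); dL² = 421
right sensor world pos = (-6, -5); dR² = 485
sL = 120/421 = 120/421
sR = 120/485 = 24/97
mL = 0·sL + 1·sR = 24/97
mR = 1·sL + -1·sR = 1536/40837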